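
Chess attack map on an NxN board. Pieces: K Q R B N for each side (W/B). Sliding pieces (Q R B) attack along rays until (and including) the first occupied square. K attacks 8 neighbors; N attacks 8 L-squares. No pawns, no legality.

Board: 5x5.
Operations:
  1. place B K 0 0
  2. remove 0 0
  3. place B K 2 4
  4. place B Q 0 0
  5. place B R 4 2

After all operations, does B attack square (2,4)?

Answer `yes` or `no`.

Answer: no

Derivation:
Op 1: place BK@(0,0)
Op 2: remove (0,0)
Op 3: place BK@(2,4)
Op 4: place BQ@(0,0)
Op 5: place BR@(4,2)
Per-piece attacks for B:
  BQ@(0,0): attacks (0,1) (0,2) (0,3) (0,4) (1,0) (2,0) (3,0) (4,0) (1,1) (2,2) (3,3) (4,4)
  BK@(2,4): attacks (2,3) (3,4) (1,4) (3,3) (1,3)
  BR@(4,2): attacks (4,3) (4,4) (4,1) (4,0) (3,2) (2,2) (1,2) (0,2)
B attacks (2,4): no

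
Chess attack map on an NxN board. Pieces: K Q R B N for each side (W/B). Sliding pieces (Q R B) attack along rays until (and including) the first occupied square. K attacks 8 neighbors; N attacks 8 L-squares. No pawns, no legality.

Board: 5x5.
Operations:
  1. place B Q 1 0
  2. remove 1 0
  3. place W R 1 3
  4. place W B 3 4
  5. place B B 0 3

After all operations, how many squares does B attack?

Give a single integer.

Answer: 4

Derivation:
Op 1: place BQ@(1,0)
Op 2: remove (1,0)
Op 3: place WR@(1,3)
Op 4: place WB@(3,4)
Op 5: place BB@(0,3)
Per-piece attacks for B:
  BB@(0,3): attacks (1,4) (1,2) (2,1) (3,0)
Union (4 distinct): (1,2) (1,4) (2,1) (3,0)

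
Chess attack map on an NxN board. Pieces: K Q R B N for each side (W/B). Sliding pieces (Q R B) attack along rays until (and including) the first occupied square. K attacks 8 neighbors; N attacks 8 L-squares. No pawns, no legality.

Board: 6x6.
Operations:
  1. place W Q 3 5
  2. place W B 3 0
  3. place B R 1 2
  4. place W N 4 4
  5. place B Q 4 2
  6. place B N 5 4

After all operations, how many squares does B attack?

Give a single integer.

Op 1: place WQ@(3,5)
Op 2: place WB@(3,0)
Op 3: place BR@(1,2)
Op 4: place WN@(4,4)
Op 5: place BQ@(4,2)
Op 6: place BN@(5,4)
Per-piece attacks for B:
  BR@(1,2): attacks (1,3) (1,4) (1,5) (1,1) (1,0) (2,2) (3,2) (4,2) (0,2) [ray(1,0) blocked at (4,2)]
  BQ@(4,2): attacks (4,3) (4,4) (4,1) (4,0) (5,2) (3,2) (2,2) (1,2) (5,3) (5,1) (3,3) (2,4) (1,5) (3,1) (2,0) [ray(0,1) blocked at (4,4); ray(-1,0) blocked at (1,2)]
  BN@(5,4): attacks (3,5) (4,2) (3,3)
Union (22 distinct): (0,2) (1,0) (1,1) (1,2) (1,3) (1,4) (1,5) (2,0) (2,2) (2,4) (3,1) (3,2) (3,3) (3,5) (4,0) (4,1) (4,2) (4,3) (4,4) (5,1) (5,2) (5,3)

Answer: 22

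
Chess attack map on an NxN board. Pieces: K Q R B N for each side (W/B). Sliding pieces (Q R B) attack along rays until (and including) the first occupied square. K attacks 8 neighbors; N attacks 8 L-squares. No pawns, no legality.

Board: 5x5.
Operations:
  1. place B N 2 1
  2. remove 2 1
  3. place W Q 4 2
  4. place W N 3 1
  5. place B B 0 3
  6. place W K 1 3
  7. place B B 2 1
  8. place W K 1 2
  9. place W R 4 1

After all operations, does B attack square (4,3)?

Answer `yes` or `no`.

Op 1: place BN@(2,1)
Op 2: remove (2,1)
Op 3: place WQ@(4,2)
Op 4: place WN@(3,1)
Op 5: place BB@(0,3)
Op 6: place WK@(1,3)
Op 7: place BB@(2,1)
Op 8: place WK@(1,2)
Op 9: place WR@(4,1)
Per-piece attacks for B:
  BB@(0,3): attacks (1,4) (1,2) [ray(1,-1) blocked at (1,2)]
  BB@(2,1): attacks (3,2) (4,3) (3,0) (1,2) (1,0) [ray(-1,1) blocked at (1,2)]
B attacks (4,3): yes

Answer: yes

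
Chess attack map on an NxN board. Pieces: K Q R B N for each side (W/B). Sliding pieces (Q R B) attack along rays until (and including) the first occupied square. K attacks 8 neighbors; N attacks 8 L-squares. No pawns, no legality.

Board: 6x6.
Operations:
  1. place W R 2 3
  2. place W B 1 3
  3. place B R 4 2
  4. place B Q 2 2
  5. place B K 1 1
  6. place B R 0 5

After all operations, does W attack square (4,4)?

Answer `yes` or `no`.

Answer: no

Derivation:
Op 1: place WR@(2,3)
Op 2: place WB@(1,3)
Op 3: place BR@(4,2)
Op 4: place BQ@(2,2)
Op 5: place BK@(1,1)
Op 6: place BR@(0,5)
Per-piece attacks for W:
  WB@(1,3): attacks (2,4) (3,5) (2,2) (0,4) (0,2) [ray(1,-1) blocked at (2,2)]
  WR@(2,3): attacks (2,4) (2,5) (2,2) (3,3) (4,3) (5,3) (1,3) [ray(0,-1) blocked at (2,2); ray(-1,0) blocked at (1,3)]
W attacks (4,4): no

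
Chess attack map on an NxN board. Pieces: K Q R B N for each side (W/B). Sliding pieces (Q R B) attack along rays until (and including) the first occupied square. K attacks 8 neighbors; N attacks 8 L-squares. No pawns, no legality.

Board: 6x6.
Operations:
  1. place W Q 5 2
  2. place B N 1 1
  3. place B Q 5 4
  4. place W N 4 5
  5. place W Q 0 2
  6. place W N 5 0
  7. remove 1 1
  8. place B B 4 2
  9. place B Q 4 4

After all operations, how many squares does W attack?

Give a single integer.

Answer: 25

Derivation:
Op 1: place WQ@(5,2)
Op 2: place BN@(1,1)
Op 3: place BQ@(5,4)
Op 4: place WN@(4,5)
Op 5: place WQ@(0,2)
Op 6: place WN@(5,0)
Op 7: remove (1,1)
Op 8: place BB@(4,2)
Op 9: place BQ@(4,4)
Per-piece attacks for W:
  WQ@(0,2): attacks (0,3) (0,4) (0,5) (0,1) (0,0) (1,2) (2,2) (3,2) (4,2) (1,3) (2,4) (3,5) (1,1) (2,0) [ray(1,0) blocked at (4,2)]
  WN@(4,5): attacks (5,3) (3,3) (2,4)
  WN@(5,0): attacks (4,2) (3,1)
  WQ@(5,2): attacks (5,3) (5,4) (5,1) (5,0) (4,2) (4,3) (3,4) (2,5) (4,1) (3,0) [ray(0,1) blocked at (5,4); ray(0,-1) blocked at (5,0); ray(-1,0) blocked at (4,2)]
Union (25 distinct): (0,0) (0,1) (0,3) (0,4) (0,5) (1,1) (1,2) (1,3) (2,0) (2,2) (2,4) (2,5) (3,0) (3,1) (3,2) (3,3) (3,4) (3,5) (4,1) (4,2) (4,3) (5,0) (5,1) (5,3) (5,4)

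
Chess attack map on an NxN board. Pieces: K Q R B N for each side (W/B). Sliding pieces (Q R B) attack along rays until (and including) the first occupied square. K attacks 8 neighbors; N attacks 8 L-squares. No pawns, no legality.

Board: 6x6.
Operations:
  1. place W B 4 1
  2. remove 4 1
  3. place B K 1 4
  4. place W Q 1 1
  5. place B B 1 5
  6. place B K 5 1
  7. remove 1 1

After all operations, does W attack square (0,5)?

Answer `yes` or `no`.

Op 1: place WB@(4,1)
Op 2: remove (4,1)
Op 3: place BK@(1,4)
Op 4: place WQ@(1,1)
Op 5: place BB@(1,5)
Op 6: place BK@(5,1)
Op 7: remove (1,1)
Per-piece attacks for W:
W attacks (0,5): no

Answer: no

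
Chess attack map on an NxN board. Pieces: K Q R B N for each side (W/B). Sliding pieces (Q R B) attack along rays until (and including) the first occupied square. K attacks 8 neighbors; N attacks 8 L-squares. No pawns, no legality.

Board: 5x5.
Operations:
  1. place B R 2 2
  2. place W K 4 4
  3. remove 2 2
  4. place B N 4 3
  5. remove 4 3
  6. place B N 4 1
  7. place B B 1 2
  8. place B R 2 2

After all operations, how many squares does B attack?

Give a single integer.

Answer: 13

Derivation:
Op 1: place BR@(2,2)
Op 2: place WK@(4,4)
Op 3: remove (2,2)
Op 4: place BN@(4,3)
Op 5: remove (4,3)
Op 6: place BN@(4,1)
Op 7: place BB@(1,2)
Op 8: place BR@(2,2)
Per-piece attacks for B:
  BB@(1,2): attacks (2,3) (3,4) (2,1) (3,0) (0,3) (0,1)
  BR@(2,2): attacks (2,3) (2,4) (2,1) (2,0) (3,2) (4,2) (1,2) [ray(-1,0) blocked at (1,2)]
  BN@(4,1): attacks (3,3) (2,2) (2,0)
Union (13 distinct): (0,1) (0,3) (1,2) (2,0) (2,1) (2,2) (2,3) (2,4) (3,0) (3,2) (3,3) (3,4) (4,2)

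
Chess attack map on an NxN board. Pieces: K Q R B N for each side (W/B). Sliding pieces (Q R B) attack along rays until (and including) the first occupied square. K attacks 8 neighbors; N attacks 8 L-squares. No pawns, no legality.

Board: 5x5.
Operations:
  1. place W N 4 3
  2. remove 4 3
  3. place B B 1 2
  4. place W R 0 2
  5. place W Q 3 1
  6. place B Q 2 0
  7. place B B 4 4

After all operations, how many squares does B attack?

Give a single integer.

Op 1: place WN@(4,3)
Op 2: remove (4,3)
Op 3: place BB@(1,2)
Op 4: place WR@(0,2)
Op 5: place WQ@(3,1)
Op 6: place BQ@(2,0)
Op 7: place BB@(4,4)
Per-piece attacks for B:
  BB@(1,2): attacks (2,3) (3,4) (2,1) (3,0) (0,3) (0,1)
  BQ@(2,0): attacks (2,1) (2,2) (2,3) (2,4) (3,0) (4,0) (1,0) (0,0) (3,1) (1,1) (0,2) [ray(1,1) blocked at (3,1); ray(-1,1) blocked at (0,2)]
  BB@(4,4): attacks (3,3) (2,2) (1,1) (0,0)
Union (15 distinct): (0,0) (0,1) (0,2) (0,3) (1,0) (1,1) (2,1) (2,2) (2,3) (2,4) (3,0) (3,1) (3,3) (3,4) (4,0)

Answer: 15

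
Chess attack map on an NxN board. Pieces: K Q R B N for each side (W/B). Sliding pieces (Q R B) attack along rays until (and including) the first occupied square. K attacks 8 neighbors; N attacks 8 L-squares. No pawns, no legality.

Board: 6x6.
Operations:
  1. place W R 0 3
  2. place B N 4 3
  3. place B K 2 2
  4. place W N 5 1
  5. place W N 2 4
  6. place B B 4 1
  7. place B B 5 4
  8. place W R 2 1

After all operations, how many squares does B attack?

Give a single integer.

Op 1: place WR@(0,3)
Op 2: place BN@(4,3)
Op 3: place BK@(2,2)
Op 4: place WN@(5,1)
Op 5: place WN@(2,4)
Op 6: place BB@(4,1)
Op 7: place BB@(5,4)
Op 8: place WR@(2,1)
Per-piece attacks for B:
  BK@(2,2): attacks (2,3) (2,1) (3,2) (1,2) (3,3) (3,1) (1,3) (1,1)
  BB@(4,1): attacks (5,2) (5,0) (3,2) (2,3) (1,4) (0,5) (3,0)
  BN@(4,3): attacks (5,5) (3,5) (2,4) (5,1) (3,1) (2,2)
  BB@(5,4): attacks (4,5) (4,3) [ray(-1,-1) blocked at (4,3)]
Union (20 distinct): (0,5) (1,1) (1,2) (1,3) (1,4) (2,1) (2,2) (2,3) (2,4) (3,0) (3,1) (3,2) (3,3) (3,5) (4,3) (4,5) (5,0) (5,1) (5,2) (5,5)

Answer: 20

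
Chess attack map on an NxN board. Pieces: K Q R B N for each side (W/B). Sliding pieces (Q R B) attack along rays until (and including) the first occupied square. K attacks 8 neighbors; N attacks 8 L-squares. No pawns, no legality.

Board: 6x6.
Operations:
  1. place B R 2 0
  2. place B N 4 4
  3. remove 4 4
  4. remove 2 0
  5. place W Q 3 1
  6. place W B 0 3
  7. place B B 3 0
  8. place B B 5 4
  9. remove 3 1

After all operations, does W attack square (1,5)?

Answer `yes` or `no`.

Answer: no

Derivation:
Op 1: place BR@(2,0)
Op 2: place BN@(4,4)
Op 3: remove (4,4)
Op 4: remove (2,0)
Op 5: place WQ@(3,1)
Op 6: place WB@(0,3)
Op 7: place BB@(3,0)
Op 8: place BB@(5,4)
Op 9: remove (3,1)
Per-piece attacks for W:
  WB@(0,3): attacks (1,4) (2,5) (1,2) (2,1) (3,0) [ray(1,-1) blocked at (3,0)]
W attacks (1,5): no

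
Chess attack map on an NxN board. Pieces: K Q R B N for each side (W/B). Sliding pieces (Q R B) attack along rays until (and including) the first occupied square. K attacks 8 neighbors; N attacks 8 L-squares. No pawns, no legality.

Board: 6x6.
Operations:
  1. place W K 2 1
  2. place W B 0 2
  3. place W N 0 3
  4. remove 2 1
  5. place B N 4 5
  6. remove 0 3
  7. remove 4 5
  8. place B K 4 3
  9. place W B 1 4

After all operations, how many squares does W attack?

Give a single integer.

Answer: 12

Derivation:
Op 1: place WK@(2,1)
Op 2: place WB@(0,2)
Op 3: place WN@(0,3)
Op 4: remove (2,1)
Op 5: place BN@(4,5)
Op 6: remove (0,3)
Op 7: remove (4,5)
Op 8: place BK@(4,3)
Op 9: place WB@(1,4)
Per-piece attacks for W:
  WB@(0,2): attacks (1,3) (2,4) (3,5) (1,1) (2,0)
  WB@(1,4): attacks (2,5) (2,3) (3,2) (4,1) (5,0) (0,5) (0,3)
Union (12 distinct): (0,3) (0,5) (1,1) (1,3) (2,0) (2,3) (2,4) (2,5) (3,2) (3,5) (4,1) (5,0)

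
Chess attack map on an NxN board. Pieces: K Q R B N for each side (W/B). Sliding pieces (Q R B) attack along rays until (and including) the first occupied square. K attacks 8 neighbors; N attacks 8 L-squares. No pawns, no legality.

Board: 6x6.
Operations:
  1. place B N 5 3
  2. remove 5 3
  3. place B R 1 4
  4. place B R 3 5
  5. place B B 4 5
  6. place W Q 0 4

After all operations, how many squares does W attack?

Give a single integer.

Answer: 11

Derivation:
Op 1: place BN@(5,3)
Op 2: remove (5,3)
Op 3: place BR@(1,4)
Op 4: place BR@(3,5)
Op 5: place BB@(4,5)
Op 6: place WQ@(0,4)
Per-piece attacks for W:
  WQ@(0,4): attacks (0,5) (0,3) (0,2) (0,1) (0,0) (1,4) (1,5) (1,3) (2,2) (3,1) (4,0) [ray(1,0) blocked at (1,4)]
Union (11 distinct): (0,0) (0,1) (0,2) (0,3) (0,5) (1,3) (1,4) (1,5) (2,2) (3,1) (4,0)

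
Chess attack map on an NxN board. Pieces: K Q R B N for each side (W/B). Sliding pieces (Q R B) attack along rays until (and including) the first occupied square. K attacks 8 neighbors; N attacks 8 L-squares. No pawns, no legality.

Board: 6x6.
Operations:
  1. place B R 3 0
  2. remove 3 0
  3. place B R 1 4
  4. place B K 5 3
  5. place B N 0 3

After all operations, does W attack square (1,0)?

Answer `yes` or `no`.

Answer: no

Derivation:
Op 1: place BR@(3,0)
Op 2: remove (3,0)
Op 3: place BR@(1,4)
Op 4: place BK@(5,3)
Op 5: place BN@(0,3)
Per-piece attacks for W:
W attacks (1,0): no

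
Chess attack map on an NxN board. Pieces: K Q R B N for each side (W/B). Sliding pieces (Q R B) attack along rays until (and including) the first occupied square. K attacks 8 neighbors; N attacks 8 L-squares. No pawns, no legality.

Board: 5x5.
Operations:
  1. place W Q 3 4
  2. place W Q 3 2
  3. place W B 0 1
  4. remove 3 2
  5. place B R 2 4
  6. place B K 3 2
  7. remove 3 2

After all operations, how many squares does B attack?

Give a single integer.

Op 1: place WQ@(3,4)
Op 2: place WQ@(3,2)
Op 3: place WB@(0,1)
Op 4: remove (3,2)
Op 5: place BR@(2,4)
Op 6: place BK@(3,2)
Op 7: remove (3,2)
Per-piece attacks for B:
  BR@(2,4): attacks (2,3) (2,2) (2,1) (2,0) (3,4) (1,4) (0,4) [ray(1,0) blocked at (3,4)]
Union (7 distinct): (0,4) (1,4) (2,0) (2,1) (2,2) (2,3) (3,4)

Answer: 7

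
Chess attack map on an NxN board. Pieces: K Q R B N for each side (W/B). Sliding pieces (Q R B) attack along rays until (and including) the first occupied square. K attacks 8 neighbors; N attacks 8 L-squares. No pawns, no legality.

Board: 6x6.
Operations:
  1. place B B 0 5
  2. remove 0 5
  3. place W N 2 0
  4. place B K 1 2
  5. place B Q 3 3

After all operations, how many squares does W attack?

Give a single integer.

Answer: 4

Derivation:
Op 1: place BB@(0,5)
Op 2: remove (0,5)
Op 3: place WN@(2,0)
Op 4: place BK@(1,2)
Op 5: place BQ@(3,3)
Per-piece attacks for W:
  WN@(2,0): attacks (3,2) (4,1) (1,2) (0,1)
Union (4 distinct): (0,1) (1,2) (3,2) (4,1)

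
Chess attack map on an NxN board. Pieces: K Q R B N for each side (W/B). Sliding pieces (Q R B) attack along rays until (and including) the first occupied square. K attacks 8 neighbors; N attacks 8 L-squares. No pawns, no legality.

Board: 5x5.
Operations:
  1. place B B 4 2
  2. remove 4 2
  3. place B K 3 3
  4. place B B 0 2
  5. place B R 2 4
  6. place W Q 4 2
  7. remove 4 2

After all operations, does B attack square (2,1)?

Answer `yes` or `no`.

Op 1: place BB@(4,2)
Op 2: remove (4,2)
Op 3: place BK@(3,3)
Op 4: place BB@(0,2)
Op 5: place BR@(2,4)
Op 6: place WQ@(4,2)
Op 7: remove (4,2)
Per-piece attacks for B:
  BB@(0,2): attacks (1,3) (2,4) (1,1) (2,0) [ray(1,1) blocked at (2,4)]
  BR@(2,4): attacks (2,3) (2,2) (2,1) (2,0) (3,4) (4,4) (1,4) (0,4)
  BK@(3,3): attacks (3,4) (3,2) (4,3) (2,3) (4,4) (4,2) (2,4) (2,2)
B attacks (2,1): yes

Answer: yes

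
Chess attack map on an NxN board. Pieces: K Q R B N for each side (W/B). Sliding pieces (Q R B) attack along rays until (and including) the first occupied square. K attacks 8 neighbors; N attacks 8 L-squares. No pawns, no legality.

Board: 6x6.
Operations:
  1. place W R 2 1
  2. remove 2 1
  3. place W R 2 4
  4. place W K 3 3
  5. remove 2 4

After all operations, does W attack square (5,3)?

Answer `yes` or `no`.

Answer: no

Derivation:
Op 1: place WR@(2,1)
Op 2: remove (2,1)
Op 3: place WR@(2,4)
Op 4: place WK@(3,3)
Op 5: remove (2,4)
Per-piece attacks for W:
  WK@(3,3): attacks (3,4) (3,2) (4,3) (2,3) (4,4) (4,2) (2,4) (2,2)
W attacks (5,3): no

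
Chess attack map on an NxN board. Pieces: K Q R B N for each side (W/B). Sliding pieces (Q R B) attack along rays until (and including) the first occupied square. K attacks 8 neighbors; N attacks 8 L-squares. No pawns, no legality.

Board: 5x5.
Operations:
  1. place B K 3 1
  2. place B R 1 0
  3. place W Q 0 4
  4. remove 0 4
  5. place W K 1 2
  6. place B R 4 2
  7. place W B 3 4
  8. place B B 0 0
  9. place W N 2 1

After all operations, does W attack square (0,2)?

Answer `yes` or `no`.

Op 1: place BK@(3,1)
Op 2: place BR@(1,0)
Op 3: place WQ@(0,4)
Op 4: remove (0,4)
Op 5: place WK@(1,2)
Op 6: place BR@(4,2)
Op 7: place WB@(3,4)
Op 8: place BB@(0,0)
Op 9: place WN@(2,1)
Per-piece attacks for W:
  WK@(1,2): attacks (1,3) (1,1) (2,2) (0,2) (2,3) (2,1) (0,3) (0,1)
  WN@(2,1): attacks (3,3) (4,2) (1,3) (0,2) (4,0) (0,0)
  WB@(3,4): attacks (4,3) (2,3) (1,2) [ray(-1,-1) blocked at (1,2)]
W attacks (0,2): yes

Answer: yes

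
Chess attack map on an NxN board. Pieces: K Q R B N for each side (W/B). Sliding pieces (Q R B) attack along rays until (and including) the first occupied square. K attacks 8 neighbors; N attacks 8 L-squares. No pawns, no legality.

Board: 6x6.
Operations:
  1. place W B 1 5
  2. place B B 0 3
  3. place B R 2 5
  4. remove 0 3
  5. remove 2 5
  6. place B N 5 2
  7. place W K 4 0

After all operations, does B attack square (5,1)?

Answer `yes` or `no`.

Op 1: place WB@(1,5)
Op 2: place BB@(0,3)
Op 3: place BR@(2,5)
Op 4: remove (0,3)
Op 5: remove (2,5)
Op 6: place BN@(5,2)
Op 7: place WK@(4,0)
Per-piece attacks for B:
  BN@(5,2): attacks (4,4) (3,3) (4,0) (3,1)
B attacks (5,1): no

Answer: no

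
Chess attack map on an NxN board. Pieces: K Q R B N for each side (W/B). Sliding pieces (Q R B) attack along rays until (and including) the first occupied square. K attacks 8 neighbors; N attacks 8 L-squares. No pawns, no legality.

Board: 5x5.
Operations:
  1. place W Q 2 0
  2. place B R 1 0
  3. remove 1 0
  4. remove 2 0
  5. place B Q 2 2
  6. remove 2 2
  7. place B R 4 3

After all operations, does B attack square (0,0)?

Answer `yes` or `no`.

Op 1: place WQ@(2,0)
Op 2: place BR@(1,0)
Op 3: remove (1,0)
Op 4: remove (2,0)
Op 5: place BQ@(2,2)
Op 6: remove (2,2)
Op 7: place BR@(4,3)
Per-piece attacks for B:
  BR@(4,3): attacks (4,4) (4,2) (4,1) (4,0) (3,3) (2,3) (1,3) (0,3)
B attacks (0,0): no

Answer: no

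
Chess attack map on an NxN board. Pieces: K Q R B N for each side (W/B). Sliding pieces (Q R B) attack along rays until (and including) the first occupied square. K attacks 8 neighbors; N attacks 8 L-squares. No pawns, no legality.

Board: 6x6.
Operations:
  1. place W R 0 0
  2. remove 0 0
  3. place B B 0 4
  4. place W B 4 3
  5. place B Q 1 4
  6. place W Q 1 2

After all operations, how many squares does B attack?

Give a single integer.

Answer: 18

Derivation:
Op 1: place WR@(0,0)
Op 2: remove (0,0)
Op 3: place BB@(0,4)
Op 4: place WB@(4,3)
Op 5: place BQ@(1,4)
Op 6: place WQ@(1,2)
Per-piece attacks for B:
  BB@(0,4): attacks (1,5) (1,3) (2,2) (3,1) (4,0)
  BQ@(1,4): attacks (1,5) (1,3) (1,2) (2,4) (3,4) (4,4) (5,4) (0,4) (2,5) (2,3) (3,2) (4,1) (5,0) (0,5) (0,3) [ray(0,-1) blocked at (1,2); ray(-1,0) blocked at (0,4)]
Union (18 distinct): (0,3) (0,4) (0,5) (1,2) (1,3) (1,5) (2,2) (2,3) (2,4) (2,5) (3,1) (3,2) (3,4) (4,0) (4,1) (4,4) (5,0) (5,4)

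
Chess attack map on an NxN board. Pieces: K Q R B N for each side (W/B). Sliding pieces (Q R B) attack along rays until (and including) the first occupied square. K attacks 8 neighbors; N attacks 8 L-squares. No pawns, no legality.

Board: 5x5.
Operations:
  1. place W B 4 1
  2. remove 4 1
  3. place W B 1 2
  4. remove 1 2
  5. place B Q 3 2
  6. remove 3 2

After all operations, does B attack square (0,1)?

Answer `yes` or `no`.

Op 1: place WB@(4,1)
Op 2: remove (4,1)
Op 3: place WB@(1,2)
Op 4: remove (1,2)
Op 5: place BQ@(3,2)
Op 6: remove (3,2)
Per-piece attacks for B:
B attacks (0,1): no

Answer: no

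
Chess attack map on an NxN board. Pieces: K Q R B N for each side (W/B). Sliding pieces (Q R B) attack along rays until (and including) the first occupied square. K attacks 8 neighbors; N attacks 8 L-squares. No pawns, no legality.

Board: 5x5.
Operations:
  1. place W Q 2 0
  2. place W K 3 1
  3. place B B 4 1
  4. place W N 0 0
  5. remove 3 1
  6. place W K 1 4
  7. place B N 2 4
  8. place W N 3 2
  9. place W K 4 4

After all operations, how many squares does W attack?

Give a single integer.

Op 1: place WQ@(2,0)
Op 2: place WK@(3,1)
Op 3: place BB@(4,1)
Op 4: place WN@(0,0)
Op 5: remove (3,1)
Op 6: place WK@(1,4)
Op 7: place BN@(2,4)
Op 8: place WN@(3,2)
Op 9: place WK@(4,4)
Per-piece attacks for W:
  WN@(0,0): attacks (1,2) (2,1)
  WK@(1,4): attacks (1,3) (2,4) (0,4) (2,3) (0,3)
  WQ@(2,0): attacks (2,1) (2,2) (2,3) (2,4) (3,0) (4,0) (1,0) (0,0) (3,1) (4,2) (1,1) (0,2) [ray(0,1) blocked at (2,4); ray(-1,0) blocked at (0,0)]
  WN@(3,2): attacks (4,4) (2,4) (1,3) (4,0) (2,0) (1,1)
  WK@(4,4): attacks (4,3) (3,4) (3,3)
Union (21 distinct): (0,0) (0,2) (0,3) (0,4) (1,0) (1,1) (1,2) (1,3) (2,0) (2,1) (2,2) (2,3) (2,4) (3,0) (3,1) (3,3) (3,4) (4,0) (4,2) (4,3) (4,4)

Answer: 21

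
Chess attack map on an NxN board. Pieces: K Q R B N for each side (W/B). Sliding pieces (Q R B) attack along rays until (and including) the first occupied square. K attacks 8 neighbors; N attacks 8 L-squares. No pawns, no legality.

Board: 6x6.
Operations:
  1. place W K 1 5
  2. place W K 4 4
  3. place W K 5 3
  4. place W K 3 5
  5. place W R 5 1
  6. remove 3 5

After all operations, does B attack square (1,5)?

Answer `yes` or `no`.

Answer: no

Derivation:
Op 1: place WK@(1,5)
Op 2: place WK@(4,4)
Op 3: place WK@(5,3)
Op 4: place WK@(3,5)
Op 5: place WR@(5,1)
Op 6: remove (3,5)
Per-piece attacks for B:
B attacks (1,5): no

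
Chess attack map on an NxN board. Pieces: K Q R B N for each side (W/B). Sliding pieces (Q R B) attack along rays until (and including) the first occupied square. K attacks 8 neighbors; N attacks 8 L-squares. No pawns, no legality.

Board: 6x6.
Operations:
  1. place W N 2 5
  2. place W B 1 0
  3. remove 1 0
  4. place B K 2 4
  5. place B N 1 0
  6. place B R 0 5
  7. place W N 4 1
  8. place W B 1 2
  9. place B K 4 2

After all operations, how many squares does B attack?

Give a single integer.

Answer: 21

Derivation:
Op 1: place WN@(2,5)
Op 2: place WB@(1,0)
Op 3: remove (1,0)
Op 4: place BK@(2,4)
Op 5: place BN@(1,0)
Op 6: place BR@(0,5)
Op 7: place WN@(4,1)
Op 8: place WB@(1,2)
Op 9: place BK@(4,2)
Per-piece attacks for B:
  BR@(0,5): attacks (0,4) (0,3) (0,2) (0,1) (0,0) (1,5) (2,5) [ray(1,0) blocked at (2,5)]
  BN@(1,0): attacks (2,2) (3,1) (0,2)
  BK@(2,4): attacks (2,5) (2,3) (3,4) (1,4) (3,5) (3,3) (1,5) (1,3)
  BK@(4,2): attacks (4,3) (4,1) (5,2) (3,2) (5,3) (5,1) (3,3) (3,1)
Union (21 distinct): (0,0) (0,1) (0,2) (0,3) (0,4) (1,3) (1,4) (1,5) (2,2) (2,3) (2,5) (3,1) (3,2) (3,3) (3,4) (3,5) (4,1) (4,3) (5,1) (5,2) (5,3)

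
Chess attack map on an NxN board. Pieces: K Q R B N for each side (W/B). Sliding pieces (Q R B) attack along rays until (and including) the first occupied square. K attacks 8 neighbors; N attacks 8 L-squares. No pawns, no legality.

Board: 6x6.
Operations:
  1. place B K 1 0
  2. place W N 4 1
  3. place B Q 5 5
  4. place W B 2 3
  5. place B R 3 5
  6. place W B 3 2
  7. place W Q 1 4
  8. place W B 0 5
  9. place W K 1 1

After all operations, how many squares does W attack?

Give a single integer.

Answer: 27

Derivation:
Op 1: place BK@(1,0)
Op 2: place WN@(4,1)
Op 3: place BQ@(5,5)
Op 4: place WB@(2,3)
Op 5: place BR@(3,5)
Op 6: place WB@(3,2)
Op 7: place WQ@(1,4)
Op 8: place WB@(0,5)
Op 9: place WK@(1,1)
Per-piece attacks for W:
  WB@(0,5): attacks (1,4) [ray(1,-1) blocked at (1,4)]
  WK@(1,1): attacks (1,2) (1,0) (2,1) (0,1) (2,2) (2,0) (0,2) (0,0)
  WQ@(1,4): attacks (1,5) (1,3) (1,2) (1,1) (2,4) (3,4) (4,4) (5,4) (0,4) (2,5) (2,3) (0,5) (0,3) [ray(0,-1) blocked at (1,1); ray(1,-1) blocked at (2,3); ray(-1,1) blocked at (0,5)]
  WB@(2,3): attacks (3,4) (4,5) (3,2) (1,4) (1,2) (0,1) [ray(1,-1) blocked at (3,2); ray(-1,1) blocked at (1,4)]
  WB@(3,2): attacks (4,3) (5,4) (4,1) (2,3) (2,1) (1,0) [ray(1,-1) blocked at (4,1); ray(-1,1) blocked at (2,3); ray(-1,-1) blocked at (1,0)]
  WN@(4,1): attacks (5,3) (3,3) (2,2) (2,0)
Union (27 distinct): (0,0) (0,1) (0,2) (0,3) (0,4) (0,5) (1,0) (1,1) (1,2) (1,3) (1,4) (1,5) (2,0) (2,1) (2,2) (2,3) (2,4) (2,5) (3,2) (3,3) (3,4) (4,1) (4,3) (4,4) (4,5) (5,3) (5,4)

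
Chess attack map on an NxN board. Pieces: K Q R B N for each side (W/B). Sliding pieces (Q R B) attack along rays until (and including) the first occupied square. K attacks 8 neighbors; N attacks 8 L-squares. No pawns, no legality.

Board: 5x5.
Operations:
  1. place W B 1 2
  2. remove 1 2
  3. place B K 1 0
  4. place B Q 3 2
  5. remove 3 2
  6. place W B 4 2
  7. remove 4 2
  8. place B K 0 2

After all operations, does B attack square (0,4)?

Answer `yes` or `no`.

Op 1: place WB@(1,2)
Op 2: remove (1,2)
Op 3: place BK@(1,0)
Op 4: place BQ@(3,2)
Op 5: remove (3,2)
Op 6: place WB@(4,2)
Op 7: remove (4,2)
Op 8: place BK@(0,2)
Per-piece attacks for B:
  BK@(0,2): attacks (0,3) (0,1) (1,2) (1,3) (1,1)
  BK@(1,0): attacks (1,1) (2,0) (0,0) (2,1) (0,1)
B attacks (0,4): no

Answer: no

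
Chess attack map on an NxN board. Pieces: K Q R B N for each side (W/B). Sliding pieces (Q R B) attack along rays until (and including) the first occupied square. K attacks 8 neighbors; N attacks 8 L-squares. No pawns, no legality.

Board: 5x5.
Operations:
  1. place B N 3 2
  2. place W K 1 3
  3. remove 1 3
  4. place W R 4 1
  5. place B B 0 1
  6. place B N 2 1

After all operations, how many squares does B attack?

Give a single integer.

Answer: 14

Derivation:
Op 1: place BN@(3,2)
Op 2: place WK@(1,3)
Op 3: remove (1,3)
Op 4: place WR@(4,1)
Op 5: place BB@(0,1)
Op 6: place BN@(2,1)
Per-piece attacks for B:
  BB@(0,1): attacks (1,2) (2,3) (3,4) (1,0)
  BN@(2,1): attacks (3,3) (4,2) (1,3) (0,2) (4,0) (0,0)
  BN@(3,2): attacks (4,4) (2,4) (1,3) (4,0) (2,0) (1,1)
Union (14 distinct): (0,0) (0,2) (1,0) (1,1) (1,2) (1,3) (2,0) (2,3) (2,4) (3,3) (3,4) (4,0) (4,2) (4,4)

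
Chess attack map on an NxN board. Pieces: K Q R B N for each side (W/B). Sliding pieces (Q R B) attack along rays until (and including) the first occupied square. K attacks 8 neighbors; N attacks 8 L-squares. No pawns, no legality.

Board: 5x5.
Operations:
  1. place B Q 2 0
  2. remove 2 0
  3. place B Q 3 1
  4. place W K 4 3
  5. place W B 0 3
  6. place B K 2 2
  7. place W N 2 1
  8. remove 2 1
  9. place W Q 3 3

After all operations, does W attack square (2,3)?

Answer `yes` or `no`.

Answer: yes

Derivation:
Op 1: place BQ@(2,0)
Op 2: remove (2,0)
Op 3: place BQ@(3,1)
Op 4: place WK@(4,3)
Op 5: place WB@(0,3)
Op 6: place BK@(2,2)
Op 7: place WN@(2,1)
Op 8: remove (2,1)
Op 9: place WQ@(3,3)
Per-piece attacks for W:
  WB@(0,3): attacks (1,4) (1,2) (2,1) (3,0)
  WQ@(3,3): attacks (3,4) (3,2) (3,1) (4,3) (2,3) (1,3) (0,3) (4,4) (4,2) (2,4) (2,2) [ray(0,-1) blocked at (3,1); ray(1,0) blocked at (4,3); ray(-1,0) blocked at (0,3); ray(-1,-1) blocked at (2,2)]
  WK@(4,3): attacks (4,4) (4,2) (3,3) (3,4) (3,2)
W attacks (2,3): yes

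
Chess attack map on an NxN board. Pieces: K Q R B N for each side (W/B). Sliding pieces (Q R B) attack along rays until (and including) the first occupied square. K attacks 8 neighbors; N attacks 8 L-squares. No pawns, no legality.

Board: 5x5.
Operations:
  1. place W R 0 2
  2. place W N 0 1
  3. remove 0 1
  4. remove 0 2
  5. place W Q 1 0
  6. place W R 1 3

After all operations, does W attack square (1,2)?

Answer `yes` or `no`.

Op 1: place WR@(0,2)
Op 2: place WN@(0,1)
Op 3: remove (0,1)
Op 4: remove (0,2)
Op 5: place WQ@(1,0)
Op 6: place WR@(1,3)
Per-piece attacks for W:
  WQ@(1,0): attacks (1,1) (1,2) (1,3) (2,0) (3,0) (4,0) (0,0) (2,1) (3,2) (4,3) (0,1) [ray(0,1) blocked at (1,3)]
  WR@(1,3): attacks (1,4) (1,2) (1,1) (1,0) (2,3) (3,3) (4,3) (0,3) [ray(0,-1) blocked at (1,0)]
W attacks (1,2): yes

Answer: yes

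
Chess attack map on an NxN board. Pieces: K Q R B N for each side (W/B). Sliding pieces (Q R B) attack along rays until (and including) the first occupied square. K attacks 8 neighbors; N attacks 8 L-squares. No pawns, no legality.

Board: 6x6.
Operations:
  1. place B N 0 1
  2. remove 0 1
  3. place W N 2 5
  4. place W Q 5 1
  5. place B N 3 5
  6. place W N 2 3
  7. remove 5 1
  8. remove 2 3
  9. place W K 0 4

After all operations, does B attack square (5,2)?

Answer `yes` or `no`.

Op 1: place BN@(0,1)
Op 2: remove (0,1)
Op 3: place WN@(2,5)
Op 4: place WQ@(5,1)
Op 5: place BN@(3,5)
Op 6: place WN@(2,3)
Op 7: remove (5,1)
Op 8: remove (2,3)
Op 9: place WK@(0,4)
Per-piece attacks for B:
  BN@(3,5): attacks (4,3) (5,4) (2,3) (1,4)
B attacks (5,2): no

Answer: no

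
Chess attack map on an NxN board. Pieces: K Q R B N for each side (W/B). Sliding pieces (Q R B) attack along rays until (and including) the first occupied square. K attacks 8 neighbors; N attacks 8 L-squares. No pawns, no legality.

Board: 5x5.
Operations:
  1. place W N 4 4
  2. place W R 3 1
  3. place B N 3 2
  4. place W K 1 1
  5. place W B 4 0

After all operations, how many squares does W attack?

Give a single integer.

Op 1: place WN@(4,4)
Op 2: place WR@(3,1)
Op 3: place BN@(3,2)
Op 4: place WK@(1,1)
Op 5: place WB@(4,0)
Per-piece attacks for W:
  WK@(1,1): attacks (1,2) (1,0) (2,1) (0,1) (2,2) (2,0) (0,2) (0,0)
  WR@(3,1): attacks (3,2) (3,0) (4,1) (2,1) (1,1) [ray(0,1) blocked at (3,2); ray(-1,0) blocked at (1,1)]
  WB@(4,0): attacks (3,1) [ray(-1,1) blocked at (3,1)]
  WN@(4,4): attacks (3,2) (2,3)
Union (14 distinct): (0,0) (0,1) (0,2) (1,0) (1,1) (1,2) (2,0) (2,1) (2,2) (2,3) (3,0) (3,1) (3,2) (4,1)

Answer: 14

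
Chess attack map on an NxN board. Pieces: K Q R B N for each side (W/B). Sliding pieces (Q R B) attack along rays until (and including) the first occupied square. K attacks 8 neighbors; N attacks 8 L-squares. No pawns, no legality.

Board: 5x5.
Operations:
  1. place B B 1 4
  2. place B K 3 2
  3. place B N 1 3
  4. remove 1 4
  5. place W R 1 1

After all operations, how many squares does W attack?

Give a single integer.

Op 1: place BB@(1,4)
Op 2: place BK@(3,2)
Op 3: place BN@(1,3)
Op 4: remove (1,4)
Op 5: place WR@(1,1)
Per-piece attacks for W:
  WR@(1,1): attacks (1,2) (1,3) (1,0) (2,1) (3,1) (4,1) (0,1) [ray(0,1) blocked at (1,3)]
Union (7 distinct): (0,1) (1,0) (1,2) (1,3) (2,1) (3,1) (4,1)

Answer: 7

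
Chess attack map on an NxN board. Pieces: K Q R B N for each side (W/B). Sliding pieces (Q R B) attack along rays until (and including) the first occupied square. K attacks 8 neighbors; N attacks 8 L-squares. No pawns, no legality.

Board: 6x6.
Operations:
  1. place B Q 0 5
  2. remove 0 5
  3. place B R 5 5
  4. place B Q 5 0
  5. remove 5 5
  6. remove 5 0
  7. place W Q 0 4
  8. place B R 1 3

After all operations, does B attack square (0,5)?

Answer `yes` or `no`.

Answer: no

Derivation:
Op 1: place BQ@(0,5)
Op 2: remove (0,5)
Op 3: place BR@(5,5)
Op 4: place BQ@(5,0)
Op 5: remove (5,5)
Op 6: remove (5,0)
Op 7: place WQ@(0,4)
Op 8: place BR@(1,3)
Per-piece attacks for B:
  BR@(1,3): attacks (1,4) (1,5) (1,2) (1,1) (1,0) (2,3) (3,3) (4,3) (5,3) (0,3)
B attacks (0,5): no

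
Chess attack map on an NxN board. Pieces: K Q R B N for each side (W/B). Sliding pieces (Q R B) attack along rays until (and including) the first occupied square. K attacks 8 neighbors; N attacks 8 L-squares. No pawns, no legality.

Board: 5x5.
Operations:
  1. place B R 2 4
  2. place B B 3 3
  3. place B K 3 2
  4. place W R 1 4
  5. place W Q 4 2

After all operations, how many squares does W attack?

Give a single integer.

Op 1: place BR@(2,4)
Op 2: place BB@(3,3)
Op 3: place BK@(3,2)
Op 4: place WR@(1,4)
Op 5: place WQ@(4,2)
Per-piece attacks for W:
  WR@(1,4): attacks (1,3) (1,2) (1,1) (1,0) (2,4) (0,4) [ray(1,0) blocked at (2,4)]
  WQ@(4,2): attacks (4,3) (4,4) (4,1) (4,0) (3,2) (3,3) (3,1) (2,0) [ray(-1,0) blocked at (3,2); ray(-1,1) blocked at (3,3)]
Union (14 distinct): (0,4) (1,0) (1,1) (1,2) (1,3) (2,0) (2,4) (3,1) (3,2) (3,3) (4,0) (4,1) (4,3) (4,4)

Answer: 14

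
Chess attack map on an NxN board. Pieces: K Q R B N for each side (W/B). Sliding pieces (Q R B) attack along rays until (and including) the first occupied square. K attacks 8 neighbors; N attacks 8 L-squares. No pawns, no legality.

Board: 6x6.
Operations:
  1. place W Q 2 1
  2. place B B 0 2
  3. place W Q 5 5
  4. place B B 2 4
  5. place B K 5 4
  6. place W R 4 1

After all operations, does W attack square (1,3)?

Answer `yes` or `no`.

Op 1: place WQ@(2,1)
Op 2: place BB@(0,2)
Op 3: place WQ@(5,5)
Op 4: place BB@(2,4)
Op 5: place BK@(5,4)
Op 6: place WR@(4,1)
Per-piece attacks for W:
  WQ@(2,1): attacks (2,2) (2,3) (2,4) (2,0) (3,1) (4,1) (1,1) (0,1) (3,2) (4,3) (5,4) (3,0) (1,2) (0,3) (1,0) [ray(0,1) blocked at (2,4); ray(1,0) blocked at (4,1); ray(1,1) blocked at (5,4)]
  WR@(4,1): attacks (4,2) (4,3) (4,4) (4,5) (4,0) (5,1) (3,1) (2,1) [ray(-1,0) blocked at (2,1)]
  WQ@(5,5): attacks (5,4) (4,5) (3,5) (2,5) (1,5) (0,5) (4,4) (3,3) (2,2) (1,1) (0,0) [ray(0,-1) blocked at (5,4)]
W attacks (1,3): no

Answer: no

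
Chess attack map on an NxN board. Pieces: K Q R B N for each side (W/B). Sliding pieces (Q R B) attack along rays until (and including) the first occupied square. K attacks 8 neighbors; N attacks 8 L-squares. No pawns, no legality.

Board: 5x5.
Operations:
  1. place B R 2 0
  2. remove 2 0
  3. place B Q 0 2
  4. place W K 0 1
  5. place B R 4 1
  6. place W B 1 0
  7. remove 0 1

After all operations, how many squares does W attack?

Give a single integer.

Answer: 4

Derivation:
Op 1: place BR@(2,0)
Op 2: remove (2,0)
Op 3: place BQ@(0,2)
Op 4: place WK@(0,1)
Op 5: place BR@(4,1)
Op 6: place WB@(1,0)
Op 7: remove (0,1)
Per-piece attacks for W:
  WB@(1,0): attacks (2,1) (3,2) (4,3) (0,1)
Union (4 distinct): (0,1) (2,1) (3,2) (4,3)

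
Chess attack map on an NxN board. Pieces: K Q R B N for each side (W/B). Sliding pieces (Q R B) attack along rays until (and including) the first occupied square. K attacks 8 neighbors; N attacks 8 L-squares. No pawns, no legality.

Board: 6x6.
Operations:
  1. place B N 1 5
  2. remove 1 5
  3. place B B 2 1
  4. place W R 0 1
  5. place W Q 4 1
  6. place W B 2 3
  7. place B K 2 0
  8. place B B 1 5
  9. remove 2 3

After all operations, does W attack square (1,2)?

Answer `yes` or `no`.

Op 1: place BN@(1,5)
Op 2: remove (1,5)
Op 3: place BB@(2,1)
Op 4: place WR@(0,1)
Op 5: place WQ@(4,1)
Op 6: place WB@(2,3)
Op 7: place BK@(2,0)
Op 8: place BB@(1,5)
Op 9: remove (2,3)
Per-piece attacks for W:
  WR@(0,1): attacks (0,2) (0,3) (0,4) (0,5) (0,0) (1,1) (2,1) [ray(1,0) blocked at (2,1)]
  WQ@(4,1): attacks (4,2) (4,3) (4,4) (4,5) (4,0) (5,1) (3,1) (2,1) (5,2) (5,0) (3,2) (2,3) (1,4) (0,5) (3,0) [ray(-1,0) blocked at (2,1)]
W attacks (1,2): no

Answer: no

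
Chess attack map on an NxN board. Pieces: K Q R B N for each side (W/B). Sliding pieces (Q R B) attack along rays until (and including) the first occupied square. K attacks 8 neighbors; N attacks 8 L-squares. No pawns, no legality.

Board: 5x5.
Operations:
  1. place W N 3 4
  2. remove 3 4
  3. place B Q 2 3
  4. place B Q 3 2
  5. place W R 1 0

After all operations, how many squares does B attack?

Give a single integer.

Op 1: place WN@(3,4)
Op 2: remove (3,4)
Op 3: place BQ@(2,3)
Op 4: place BQ@(3,2)
Op 5: place WR@(1,0)
Per-piece attacks for B:
  BQ@(2,3): attacks (2,4) (2,2) (2,1) (2,0) (3,3) (4,3) (1,3) (0,3) (3,4) (3,2) (1,4) (1,2) (0,1) [ray(1,-1) blocked at (3,2)]
  BQ@(3,2): attacks (3,3) (3,4) (3,1) (3,0) (4,2) (2,2) (1,2) (0,2) (4,3) (4,1) (2,3) (2,1) (1,0) [ray(-1,1) blocked at (2,3); ray(-1,-1) blocked at (1,0)]
Union (20 distinct): (0,1) (0,2) (0,3) (1,0) (1,2) (1,3) (1,4) (2,0) (2,1) (2,2) (2,3) (2,4) (3,0) (3,1) (3,2) (3,3) (3,4) (4,1) (4,2) (4,3)

Answer: 20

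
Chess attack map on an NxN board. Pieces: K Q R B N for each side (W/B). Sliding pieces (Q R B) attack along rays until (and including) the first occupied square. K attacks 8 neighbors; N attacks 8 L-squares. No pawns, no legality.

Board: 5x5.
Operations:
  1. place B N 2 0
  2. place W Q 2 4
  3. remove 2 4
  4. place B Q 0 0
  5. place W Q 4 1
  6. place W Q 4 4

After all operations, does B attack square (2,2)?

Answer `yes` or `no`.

Answer: yes

Derivation:
Op 1: place BN@(2,0)
Op 2: place WQ@(2,4)
Op 3: remove (2,4)
Op 4: place BQ@(0,0)
Op 5: place WQ@(4,1)
Op 6: place WQ@(4,4)
Per-piece attacks for B:
  BQ@(0,0): attacks (0,1) (0,2) (0,3) (0,4) (1,0) (2,0) (1,1) (2,2) (3,3) (4,4) [ray(1,0) blocked at (2,0); ray(1,1) blocked at (4,4)]
  BN@(2,0): attacks (3,2) (4,1) (1,2) (0,1)
B attacks (2,2): yes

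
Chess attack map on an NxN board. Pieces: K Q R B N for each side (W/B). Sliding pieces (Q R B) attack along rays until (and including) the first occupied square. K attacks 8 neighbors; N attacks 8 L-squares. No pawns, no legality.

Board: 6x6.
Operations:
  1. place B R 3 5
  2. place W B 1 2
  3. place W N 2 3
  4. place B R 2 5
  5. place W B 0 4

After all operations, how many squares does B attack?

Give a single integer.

Op 1: place BR@(3,5)
Op 2: place WB@(1,2)
Op 3: place WN@(2,3)
Op 4: place BR@(2,5)
Op 5: place WB@(0,4)
Per-piece attacks for B:
  BR@(2,5): attacks (2,4) (2,3) (3,5) (1,5) (0,5) [ray(0,-1) blocked at (2,3); ray(1,0) blocked at (3,5)]
  BR@(3,5): attacks (3,4) (3,3) (3,2) (3,1) (3,0) (4,5) (5,5) (2,5) [ray(-1,0) blocked at (2,5)]
Union (13 distinct): (0,5) (1,5) (2,3) (2,4) (2,5) (3,0) (3,1) (3,2) (3,3) (3,4) (3,5) (4,5) (5,5)

Answer: 13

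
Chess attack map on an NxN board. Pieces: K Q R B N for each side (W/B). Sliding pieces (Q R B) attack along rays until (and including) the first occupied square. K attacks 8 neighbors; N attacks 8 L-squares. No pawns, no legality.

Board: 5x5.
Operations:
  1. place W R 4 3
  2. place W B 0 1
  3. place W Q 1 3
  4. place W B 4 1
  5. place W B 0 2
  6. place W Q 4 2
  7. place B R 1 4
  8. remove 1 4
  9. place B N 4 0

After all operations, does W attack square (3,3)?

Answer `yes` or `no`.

Answer: yes

Derivation:
Op 1: place WR@(4,3)
Op 2: place WB@(0,1)
Op 3: place WQ@(1,3)
Op 4: place WB@(4,1)
Op 5: place WB@(0,2)
Op 6: place WQ@(4,2)
Op 7: place BR@(1,4)
Op 8: remove (1,4)
Op 9: place BN@(4,0)
Per-piece attacks for W:
  WB@(0,1): attacks (1,2) (2,3) (3,4) (1,0)
  WB@(0,2): attacks (1,3) (1,1) (2,0) [ray(1,1) blocked at (1,3)]
  WQ@(1,3): attacks (1,4) (1,2) (1,1) (1,0) (2,3) (3,3) (4,3) (0,3) (2,4) (2,2) (3,1) (4,0) (0,4) (0,2) [ray(1,0) blocked at (4,3); ray(1,-1) blocked at (4,0); ray(-1,-1) blocked at (0,2)]
  WB@(4,1): attacks (3,2) (2,3) (1,4) (3,0)
  WQ@(4,2): attacks (4,3) (4,1) (3,2) (2,2) (1,2) (0,2) (3,3) (2,4) (3,1) (2,0) [ray(0,1) blocked at (4,3); ray(0,-1) blocked at (4,1); ray(-1,0) blocked at (0,2)]
  WR@(4,3): attacks (4,4) (4,2) (3,3) (2,3) (1,3) [ray(0,-1) blocked at (4,2); ray(-1,0) blocked at (1,3)]
W attacks (3,3): yes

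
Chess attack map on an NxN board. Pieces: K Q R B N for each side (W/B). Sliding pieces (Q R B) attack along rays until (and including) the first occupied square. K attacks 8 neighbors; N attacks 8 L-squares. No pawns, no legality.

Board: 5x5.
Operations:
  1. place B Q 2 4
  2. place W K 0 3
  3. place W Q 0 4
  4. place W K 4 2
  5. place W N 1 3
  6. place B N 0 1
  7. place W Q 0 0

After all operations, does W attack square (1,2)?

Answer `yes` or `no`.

Op 1: place BQ@(2,4)
Op 2: place WK@(0,3)
Op 3: place WQ@(0,4)
Op 4: place WK@(4,2)
Op 5: place WN@(1,3)
Op 6: place BN@(0,1)
Op 7: place WQ@(0,0)
Per-piece attacks for W:
  WQ@(0,0): attacks (0,1) (1,0) (2,0) (3,0) (4,0) (1,1) (2,2) (3,3) (4,4) [ray(0,1) blocked at (0,1)]
  WK@(0,3): attacks (0,4) (0,2) (1,3) (1,4) (1,2)
  WQ@(0,4): attacks (0,3) (1,4) (2,4) (1,3) [ray(0,-1) blocked at (0,3); ray(1,0) blocked at (2,4); ray(1,-1) blocked at (1,3)]
  WN@(1,3): attacks (3,4) (2,1) (3,2) (0,1)
  WK@(4,2): attacks (4,3) (4,1) (3,2) (3,3) (3,1)
W attacks (1,2): yes

Answer: yes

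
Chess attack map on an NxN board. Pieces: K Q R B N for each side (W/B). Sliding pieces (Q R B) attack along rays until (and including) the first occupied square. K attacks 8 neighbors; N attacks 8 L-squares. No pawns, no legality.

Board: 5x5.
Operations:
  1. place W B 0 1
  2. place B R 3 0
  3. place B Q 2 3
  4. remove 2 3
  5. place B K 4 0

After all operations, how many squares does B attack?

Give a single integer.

Op 1: place WB@(0,1)
Op 2: place BR@(3,0)
Op 3: place BQ@(2,3)
Op 4: remove (2,3)
Op 5: place BK@(4,0)
Per-piece attacks for B:
  BR@(3,0): attacks (3,1) (3,2) (3,3) (3,4) (4,0) (2,0) (1,0) (0,0) [ray(1,0) blocked at (4,0)]
  BK@(4,0): attacks (4,1) (3,0) (3,1)
Union (10 distinct): (0,0) (1,0) (2,0) (3,0) (3,1) (3,2) (3,3) (3,4) (4,0) (4,1)

Answer: 10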